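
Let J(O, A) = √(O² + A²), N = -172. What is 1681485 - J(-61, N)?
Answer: 1681485 - √33305 ≈ 1.6813e+6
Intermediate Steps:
J(O, A) = √(A² + O²)
1681485 - J(-61, N) = 1681485 - √((-172)² + (-61)²) = 1681485 - √(29584 + 3721) = 1681485 - √33305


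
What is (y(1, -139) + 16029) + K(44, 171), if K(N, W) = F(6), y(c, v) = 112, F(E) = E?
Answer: 16147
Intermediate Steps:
K(N, W) = 6
(y(1, -139) + 16029) + K(44, 171) = (112 + 16029) + 6 = 16141 + 6 = 16147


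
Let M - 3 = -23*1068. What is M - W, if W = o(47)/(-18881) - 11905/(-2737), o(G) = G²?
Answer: -1269464823889/51677297 ≈ -24565.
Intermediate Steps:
W = 218732272/51677297 (W = 47²/(-18881) - 11905/(-2737) = 2209*(-1/18881) - 11905*(-1/2737) = -2209/18881 + 11905/2737 = 218732272/51677297 ≈ 4.2327)
M = -24561 (M = 3 - 23*1068 = 3 - 24564 = -24561)
M - W = -24561 - 1*218732272/51677297 = -24561 - 218732272/51677297 = -1269464823889/51677297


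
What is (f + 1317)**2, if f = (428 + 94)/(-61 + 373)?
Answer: 4701982041/2704 ≈ 1.7389e+6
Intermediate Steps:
f = 87/52 (f = 522/312 = 522*(1/312) = 87/52 ≈ 1.6731)
(f + 1317)**2 = (87/52 + 1317)**2 = (68571/52)**2 = 4701982041/2704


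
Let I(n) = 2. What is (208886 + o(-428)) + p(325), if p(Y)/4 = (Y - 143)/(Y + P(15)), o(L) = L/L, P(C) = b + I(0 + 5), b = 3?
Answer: 34466719/165 ≈ 2.0889e+5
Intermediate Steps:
P(C) = 5 (P(C) = 3 + 2 = 5)
o(L) = 1
p(Y) = 4*(-143 + Y)/(5 + Y) (p(Y) = 4*((Y - 143)/(Y + 5)) = 4*((-143 + Y)/(5 + Y)) = 4*(-143 + Y)/(5 + Y))
(208886 + o(-428)) + p(325) = (208886 + 1) + 4*(-143 + 325)/(5 + 325) = 208887 + 4*182/330 = 208887 + 4*(1/330)*182 = 208887 + 364/165 = 34466719/165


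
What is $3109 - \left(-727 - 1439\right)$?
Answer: $5275$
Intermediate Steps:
$3109 - \left(-727 - 1439\right) = 3109 - -2166 = 3109 + 2166 = 5275$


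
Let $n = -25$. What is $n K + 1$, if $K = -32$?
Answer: $801$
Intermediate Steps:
$n K + 1 = \left(-25\right) \left(-32\right) + 1 = 800 + 1 = 801$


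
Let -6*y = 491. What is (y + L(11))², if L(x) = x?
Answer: 180625/36 ≈ 5017.4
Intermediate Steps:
y = -491/6 (y = -⅙*491 = -491/6 ≈ -81.833)
(y + L(11))² = (-491/6 + 11)² = (-425/6)² = 180625/36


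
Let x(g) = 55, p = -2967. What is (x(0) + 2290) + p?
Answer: -622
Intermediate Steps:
(x(0) + 2290) + p = (55 + 2290) - 2967 = 2345 - 2967 = -622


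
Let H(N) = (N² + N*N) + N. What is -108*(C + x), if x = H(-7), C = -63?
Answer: -3024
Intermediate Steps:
H(N) = N + 2*N² (H(N) = (N² + N²) + N = 2*N² + N = N + 2*N²)
x = 91 (x = -7*(1 + 2*(-7)) = -7*(1 - 14) = -7*(-13) = 91)
-108*(C + x) = -108*(-63 + 91) = -108*28 = -3024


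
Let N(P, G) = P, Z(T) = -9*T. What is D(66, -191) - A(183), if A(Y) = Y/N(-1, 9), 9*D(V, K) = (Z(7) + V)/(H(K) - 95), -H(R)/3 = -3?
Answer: 47213/258 ≈ 183.00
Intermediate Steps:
H(R) = 9 (H(R) = -3*(-3) = 9)
D(V, K) = 7/86 - V/774 (D(V, K) = ((-9*7 + V)/(9 - 95))/9 = ((-63 + V)/(-86))/9 = ((-63 + V)*(-1/86))/9 = (63/86 - V/86)/9 = 7/86 - V/774)
A(Y) = -Y (A(Y) = Y/(-1) = Y*(-1) = -Y)
D(66, -191) - A(183) = (7/86 - 1/774*66) - (-1)*183 = (7/86 - 11/129) - 1*(-183) = -1/258 + 183 = 47213/258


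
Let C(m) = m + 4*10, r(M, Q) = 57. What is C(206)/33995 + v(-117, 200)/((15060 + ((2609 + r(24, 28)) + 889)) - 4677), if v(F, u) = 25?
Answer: 4278623/473822310 ≈ 0.0090300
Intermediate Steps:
C(m) = 40 + m (C(m) = m + 40 = 40 + m)
C(206)/33995 + v(-117, 200)/((15060 + ((2609 + r(24, 28)) + 889)) - 4677) = (40 + 206)/33995 + 25/((15060 + ((2609 + 57) + 889)) - 4677) = 246*(1/33995) + 25/((15060 + (2666 + 889)) - 4677) = 246/33995 + 25/((15060 + 3555) - 4677) = 246/33995 + 25/(18615 - 4677) = 246/33995 + 25/13938 = 4278623/473822310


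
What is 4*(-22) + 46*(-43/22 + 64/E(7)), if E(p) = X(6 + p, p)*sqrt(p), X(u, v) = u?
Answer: -1957/11 + 2944*sqrt(7)/91 ≈ -92.315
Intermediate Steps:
E(p) = sqrt(p)*(6 + p) (E(p) = (6 + p)*sqrt(p) = sqrt(p)*(6 + p))
4*(-22) + 46*(-43/22 + 64/E(7)) = 4*(-22) + 46*(-43/22 + 64/((sqrt(7)*(6 + 7)))) = -88 + 46*(-43*1/22 + 64/((sqrt(7)*13))) = -88 + 46*(-43/22 + 64/((13*sqrt(7)))) = -88 + 46*(-43/22 + 64*(sqrt(7)/91)) = -88 + 46*(-43/22 + 64*sqrt(7)/91) = -88 + (-989/11 + 2944*sqrt(7)/91) = -1957/11 + 2944*sqrt(7)/91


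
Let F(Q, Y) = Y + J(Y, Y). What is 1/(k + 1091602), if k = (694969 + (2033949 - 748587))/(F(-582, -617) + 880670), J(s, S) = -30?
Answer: 880023/960636847177 ≈ 9.1608e-7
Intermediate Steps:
F(Q, Y) = -30 + Y (F(Q, Y) = Y - 30 = -30 + Y)
k = 1980331/880023 (k = (694969 + (2033949 - 748587))/((-30 - 617) + 880670) = (694969 + 1285362)/(-647 + 880670) = 1980331/880023 ≈ 2.2503)
1/(k + 1091602) = 1/(1980331/880023 + 1091602) = 1/(960636847177/880023) = 880023/960636847177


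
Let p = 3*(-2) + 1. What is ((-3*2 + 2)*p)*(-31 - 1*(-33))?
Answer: 40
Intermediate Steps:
p = -5 (p = -6 + 1 = -5)
((-3*2 + 2)*p)*(-31 - 1*(-33)) = ((-3*2 + 2)*(-5))*(-31 - 1*(-33)) = ((-6 + 2)*(-5))*(-31 + 33) = -4*(-5)*2 = 20*2 = 40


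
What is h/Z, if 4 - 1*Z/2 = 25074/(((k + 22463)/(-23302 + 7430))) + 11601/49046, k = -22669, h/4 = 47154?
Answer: -476419307304/9759510338095 ≈ -0.048816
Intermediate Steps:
h = 188616 (h = 4*47154 = 188616)
Z = -9759510338095/2525869 (Z = 8 - 2*(25074/(((-22669 + 22463)/(-23302 + 7430))) + 11601/49046) = 8 - 2*(25074/((-206/(-15872))) + 11601*(1/49046)) = 8 - 2*(25074/((-206*(-1/15872))) + 11601/49046) = 8 - 2*(25074/(103/7936) + 11601/49046) = 8 - 2*(25074*(7936/103) + 11601/49046) = 8 - 2*(198987264/103 + 11601/49046) = 8 - 2*9759530545047/5051738 = 8 - 9759530545047/2525869 = -9759510338095/2525869 ≈ -3.8638e+6)
h/Z = 188616/(-9759510338095/2525869) = 188616*(-2525869/9759510338095) = -476419307304/9759510338095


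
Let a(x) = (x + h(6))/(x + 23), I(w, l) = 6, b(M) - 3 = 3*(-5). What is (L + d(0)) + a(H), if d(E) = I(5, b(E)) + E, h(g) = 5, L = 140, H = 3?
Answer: 1902/13 ≈ 146.31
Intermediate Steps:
b(M) = -12 (b(M) = 3 + 3*(-5) = 3 - 15 = -12)
d(E) = 6 + E
a(x) = (5 + x)/(23 + x) (a(x) = (x + 5)/(x + 23) = (5 + x)/(23 + x))
(L + d(0)) + a(H) = (140 + (6 + 0)) + (5 + 3)/(23 + 3) = (140 + 6) + 8/26 = 146 + (1/26)*8 = 146 + 4/13 = 1902/13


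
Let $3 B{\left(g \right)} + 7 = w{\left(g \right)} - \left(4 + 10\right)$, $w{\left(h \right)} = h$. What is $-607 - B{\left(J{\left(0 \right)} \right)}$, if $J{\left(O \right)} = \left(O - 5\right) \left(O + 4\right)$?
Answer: $- \frac{1780}{3} \approx -593.33$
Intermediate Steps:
$J{\left(O \right)} = \left(-5 + O\right) \left(4 + O\right)$
$B{\left(g \right)} = -7 + \frac{g}{3}$ ($B{\left(g \right)} = - \frac{7}{3} + \frac{g - \left(4 + 10\right)}{3} = - \frac{7}{3} + \frac{g - 14}{3} = - \frac{7}{3} + \frac{-14 + g}{3} = - \frac{7}{3} + \left(- \frac{14}{3} + \frac{g}{3}\right) = -7 + \frac{g}{3}$)
$-607 - B{\left(J{\left(0 \right)} \right)} = -607 - \left(-7 + \frac{-20 + 0^{2} - 0}{3}\right) = -607 - \left(-7 + \frac{-20 + 0 + 0}{3}\right) = -607 - \left(-7 + \frac{1}{3} \left(-20\right)\right) = -607 - \left(-7 - \frac{20}{3}\right) = -607 - - \frac{41}{3} = -607 + \frac{41}{3} = - \frac{1780}{3}$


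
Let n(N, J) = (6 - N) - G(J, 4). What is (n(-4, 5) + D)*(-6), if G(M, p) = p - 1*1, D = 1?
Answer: -48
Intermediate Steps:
G(M, p) = -1 + p (G(M, p) = p - 1 = -1 + p)
n(N, J) = 3 - N (n(N, J) = (6 - N) - (-1 + 4) = (6 - N) - 1*3 = (6 - N) - 3 = 3 - N)
(n(-4, 5) + D)*(-6) = ((3 - 1*(-4)) + 1)*(-6) = ((3 + 4) + 1)*(-6) = (7 + 1)*(-6) = 8*(-6) = -48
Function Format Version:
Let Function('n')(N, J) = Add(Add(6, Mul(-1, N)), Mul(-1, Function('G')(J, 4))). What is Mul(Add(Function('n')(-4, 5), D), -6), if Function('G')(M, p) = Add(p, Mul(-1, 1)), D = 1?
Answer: -48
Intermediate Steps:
Function('G')(M, p) = Add(-1, p) (Function('G')(M, p) = Add(p, -1) = Add(-1, p))
Function('n')(N, J) = Add(3, Mul(-1, N)) (Function('n')(N, J) = Add(Add(6, Mul(-1, N)), Mul(-1, Add(-1, 4))) = Add(Add(6, Mul(-1, N)), Mul(-1, 3)) = Add(Add(6, Mul(-1, N)), -3) = Add(3, Mul(-1, N)))
Mul(Add(Function('n')(-4, 5), D), -6) = Mul(Add(Add(3, Mul(-1, -4)), 1), -6) = Mul(Add(Add(3, 4), 1), -6) = Mul(Add(7, 1), -6) = Mul(8, -6) = -48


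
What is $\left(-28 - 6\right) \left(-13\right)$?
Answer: $442$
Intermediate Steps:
$\left(-28 - 6\right) \left(-13\right) = \left(-34\right) \left(-13\right) = 442$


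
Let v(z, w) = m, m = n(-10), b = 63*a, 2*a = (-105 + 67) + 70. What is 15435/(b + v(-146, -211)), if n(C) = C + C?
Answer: 15435/988 ≈ 15.622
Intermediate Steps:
n(C) = 2*C
a = 16 (a = ((-105 + 67) + 70)/2 = (-38 + 70)/2 = (½)*32 = 16)
b = 1008 (b = 63*16 = 1008)
m = -20 (m = 2*(-10) = -20)
v(z, w) = -20
15435/(b + v(-146, -211)) = 15435/(1008 - 20) = 15435/988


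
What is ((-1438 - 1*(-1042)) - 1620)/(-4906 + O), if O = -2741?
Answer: 672/2549 ≈ 0.26363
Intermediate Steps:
((-1438 - 1*(-1042)) - 1620)/(-4906 + O) = ((-1438 - 1*(-1042)) - 1620)/(-4906 - 2741) = ((-1438 + 1042) - 1620)/(-7647) = (-396 - 1620)*(-1/7647) = -2016*(-1/7647) = 672/2549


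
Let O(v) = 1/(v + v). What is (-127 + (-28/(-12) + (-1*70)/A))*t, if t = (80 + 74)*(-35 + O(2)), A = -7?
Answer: 1840916/3 ≈ 6.1364e+5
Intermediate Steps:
O(v) = 1/(2*v)
t = -10703/2 (t = (80 + 74)*(-35 + (1/2)/2) = 154*(-35 + (1/2)*(1/2)) = 154*(-35 + 1/4) = 154*(-139/4) = -10703/2 ≈ -5351.5)
(-127 + (-28/(-12) + (-1*70)/A))*t = (-127 + (-28/(-12) - 1*70/(-7)))*(-10703/2) = (-127 + (-28*(-1/12) - 70*(-1/7)))*(-10703/2) = (-127 + (7/3 + 10))*(-10703/2) = (-127 + 37/3)*(-10703/2) = -344/3*(-10703/2) = 1840916/3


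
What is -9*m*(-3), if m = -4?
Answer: -108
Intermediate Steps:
-9*m*(-3) = -9*(-4)*(-3) = 36*(-3) = -108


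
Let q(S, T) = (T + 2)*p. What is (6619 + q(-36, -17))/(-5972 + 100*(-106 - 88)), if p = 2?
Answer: -6589/25372 ≈ -0.25970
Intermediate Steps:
q(S, T) = 4 + 2*T (q(S, T) = (T + 2)*2 = (2 + T)*2 = 4 + 2*T)
(6619 + q(-36, -17))/(-5972 + 100*(-106 - 88)) = (6619 + (4 + 2*(-17)))/(-5972 + 100*(-106 - 88)) = (6619 + (4 - 34))/(-5972 + 100*(-194)) = (6619 - 30)/(-5972 - 19400) = 6589/(-25372) = 6589*(-1/25372) = -6589/25372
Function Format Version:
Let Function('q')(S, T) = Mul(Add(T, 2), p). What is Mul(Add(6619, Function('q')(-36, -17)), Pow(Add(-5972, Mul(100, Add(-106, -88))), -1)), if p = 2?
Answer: Rational(-6589, 25372) ≈ -0.25970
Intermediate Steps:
Function('q')(S, T) = Add(4, Mul(2, T)) (Function('q')(S, T) = Mul(Add(T, 2), 2) = Mul(Add(2, T), 2) = Add(4, Mul(2, T)))
Mul(Add(6619, Function('q')(-36, -17)), Pow(Add(-5972, Mul(100, Add(-106, -88))), -1)) = Mul(Add(6619, Add(4, Mul(2, -17))), Pow(Add(-5972, Mul(100, Add(-106, -88))), -1)) = Mul(Add(6619, Add(4, -34)), Pow(Add(-5972, Mul(100, -194)), -1)) = Mul(Add(6619, -30), Pow(Add(-5972, -19400), -1)) = Mul(6589, Pow(-25372, -1)) = Mul(6589, Rational(-1, 25372)) = Rational(-6589, 25372)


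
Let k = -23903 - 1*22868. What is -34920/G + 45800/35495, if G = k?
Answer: 2953360/1449901 ≈ 2.0369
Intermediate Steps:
k = -46771 (k = -23903 - 22868 = -46771)
G = -46771
-34920/G + 45800/35495 = -34920/(-46771) + 45800/35495 = -34920*(-1/46771) + 45800*(1/35495) = 34920/46771 + 40/31 = 2953360/1449901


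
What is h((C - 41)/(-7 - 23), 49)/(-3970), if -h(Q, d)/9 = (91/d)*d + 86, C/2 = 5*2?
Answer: 1593/3970 ≈ 0.40126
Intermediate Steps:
C = 20 (C = 2*(5*2) = 2*10 = 20)
h(Q, d) = -1593 (h(Q, d) = -9*((91/d)*d + 86) = -9*(91 + 86) = -9*177 = -1593)
h((C - 41)/(-7 - 23), 49)/(-3970) = -1593/(-3970) = -1593*(-1/3970) = 1593/3970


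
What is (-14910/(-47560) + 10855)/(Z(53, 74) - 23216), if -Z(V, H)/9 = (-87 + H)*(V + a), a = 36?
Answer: -51627871/60891068 ≈ -0.84787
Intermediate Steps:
Z(V, H) = -9*(-87 + H)*(36 + V) (Z(V, H) = -9*(-87 + H)*(V + 36) = -9*(-87 + H)*(36 + V))
(-14910/(-47560) + 10855)/(Z(53, 74) - 23216) = (-14910/(-47560) + 10855)/((28188 - 324*74 + 783*53 - 9*74*53) - 23216) = (-14910*(-1/47560) + 10855)/((28188 - 23976 + 41499 - 35298) - 23216) = (1491/4756 + 10855)/(10413 - 23216) = (51627871/4756)/(-12803) = (51627871/4756)*(-1/12803) = -51627871/60891068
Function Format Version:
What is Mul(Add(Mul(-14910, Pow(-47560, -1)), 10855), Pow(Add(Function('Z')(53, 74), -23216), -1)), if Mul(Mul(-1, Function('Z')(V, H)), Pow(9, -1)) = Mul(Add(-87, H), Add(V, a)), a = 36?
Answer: Rational(-51627871, 60891068) ≈ -0.84787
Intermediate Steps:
Function('Z')(V, H) = Mul(-9, Add(-87, H), Add(36, V)) (Function('Z')(V, H) = Mul(-9, Mul(Add(-87, H), Add(V, 36))) = Mul(-9, Mul(Add(-87, H), Add(36, V))) = Mul(-9, Add(-87, H), Add(36, V)))
Mul(Add(Mul(-14910, Pow(-47560, -1)), 10855), Pow(Add(Function('Z')(53, 74), -23216), -1)) = Mul(Add(Mul(-14910, Pow(-47560, -1)), 10855), Pow(Add(Add(28188, Mul(-324, 74), Mul(783, 53), Mul(-9, 74, 53)), -23216), -1)) = Mul(Add(Mul(-14910, Rational(-1, 47560)), 10855), Pow(Add(Add(28188, -23976, 41499, -35298), -23216), -1)) = Mul(Add(Rational(1491, 4756), 10855), Pow(Add(10413, -23216), -1)) = Mul(Rational(51627871, 4756), Pow(-12803, -1)) = Mul(Rational(51627871, 4756), Rational(-1, 12803)) = Rational(-51627871, 60891068)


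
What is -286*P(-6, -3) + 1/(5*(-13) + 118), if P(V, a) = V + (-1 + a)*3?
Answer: 272845/53 ≈ 5148.0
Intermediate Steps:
P(V, a) = -3 + V + 3*a (P(V, a) = V + (-3 + 3*a) = -3 + V + 3*a)
-286*P(-6, -3) + 1/(5*(-13) + 118) = -286*(-3 - 6 + 3*(-3)) + 1/(5*(-13) + 118) = -286*(-3 - 6 - 9) + 1/(-65 + 118) = -286*(-18) + 1/53 = 5148 + 1/53 = 272845/53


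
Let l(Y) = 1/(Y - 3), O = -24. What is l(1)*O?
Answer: 12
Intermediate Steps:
l(Y) = 1/(-3 + Y)
l(1)*O = -24/(-3 + 1) = -24/(-2) = -½*(-24) = 12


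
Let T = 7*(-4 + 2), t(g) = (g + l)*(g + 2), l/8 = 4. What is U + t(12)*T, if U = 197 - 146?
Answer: -8573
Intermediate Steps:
l = 32 (l = 8*4 = 32)
t(g) = (2 + g)*(32 + g) (t(g) = (g + 32)*(g + 2) = (32 + g)*(2 + g) = (2 + g)*(32 + g))
T = -14 (T = 7*(-2) = -14)
U = 51
U + t(12)*T = 51 + (64 + 12² + 34*12)*(-14) = 51 + (64 + 144 + 408)*(-14) = 51 + 616*(-14) = 51 - 8624 = -8573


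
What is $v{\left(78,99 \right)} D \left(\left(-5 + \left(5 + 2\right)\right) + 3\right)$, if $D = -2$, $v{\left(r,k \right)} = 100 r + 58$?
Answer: $-78580$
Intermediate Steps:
$v{\left(r,k \right)} = 58 + 100 r$
$v{\left(78,99 \right)} D \left(\left(-5 + \left(5 + 2\right)\right) + 3\right) = \left(58 + 100 \cdot 78\right) \left(- 2 \left(\left(-5 + \left(5 + 2\right)\right) + 3\right)\right) = \left(58 + 7800\right) \left(- 2 \left(\left(-5 + 7\right) + 3\right)\right) = 7858 \left(- 2 \left(2 + 3\right)\right) = 7858 \left(\left(-2\right) 5\right) = 7858 \left(-10\right) = -78580$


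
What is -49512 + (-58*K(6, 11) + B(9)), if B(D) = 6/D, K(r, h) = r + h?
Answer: -151492/3 ≈ -50497.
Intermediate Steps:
K(r, h) = h + r
-49512 + (-58*K(6, 11) + B(9)) = -49512 + (-58*(11 + 6) + 6/9) = -49512 + (-58*17 + 6*(⅑)) = -49512 + (-986 + ⅔) = -49512 - 2956/3 = -151492/3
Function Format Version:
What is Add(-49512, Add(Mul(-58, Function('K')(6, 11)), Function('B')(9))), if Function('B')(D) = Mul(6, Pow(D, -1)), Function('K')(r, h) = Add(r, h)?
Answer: Rational(-151492, 3) ≈ -50497.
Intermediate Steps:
Function('K')(r, h) = Add(h, r)
Add(-49512, Add(Mul(-58, Function('K')(6, 11)), Function('B')(9))) = Add(-49512, Add(Mul(-58, Add(11, 6)), Mul(6, Pow(9, -1)))) = Add(-49512, Add(Mul(-58, 17), Mul(6, Rational(1, 9)))) = Add(-49512, Add(-986, Rational(2, 3))) = Add(-49512, Rational(-2956, 3)) = Rational(-151492, 3)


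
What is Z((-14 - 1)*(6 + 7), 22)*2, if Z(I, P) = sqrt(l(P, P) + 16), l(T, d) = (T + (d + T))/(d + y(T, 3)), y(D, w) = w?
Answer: 2*sqrt(466)/5 ≈ 8.6348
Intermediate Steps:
l(T, d) = (d + 2*T)/(3 + d) (l(T, d) = (T + (d + T))/(d + 3) = (T + (T + d))/(3 + d) = (d + 2*T)/(3 + d))
Z(I, P) = sqrt(16 + 3*P/(3 + P)) (Z(I, P) = sqrt((P + 2*P)/(3 + P) + 16) = sqrt((3*P)/(3 + P) + 16) = sqrt(3*P/(3 + P) + 16) = sqrt(16 + 3*P/(3 + P)))
Z((-14 - 1)*(6 + 7), 22)*2 = sqrt((48 + 19*22)/(3 + 22))*2 = sqrt((48 + 418)/25)*2 = sqrt((1/25)*466)*2 = sqrt(466/25)*2 = (sqrt(466)/5)*2 = 2*sqrt(466)/5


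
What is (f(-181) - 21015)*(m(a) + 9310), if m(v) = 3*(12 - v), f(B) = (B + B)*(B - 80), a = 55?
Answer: 674500527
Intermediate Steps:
f(B) = 2*B*(-80 + B) (f(B) = (2*B)*(-80 + B) = 2*B*(-80 + B))
m(v) = 36 - 3*v
(f(-181) - 21015)*(m(a) + 9310) = (2*(-181)*(-80 - 181) - 21015)*((36 - 3*55) + 9310) = (2*(-181)*(-261) - 21015)*((36 - 165) + 9310) = (94482 - 21015)*(-129 + 9310) = 73467*9181 = 674500527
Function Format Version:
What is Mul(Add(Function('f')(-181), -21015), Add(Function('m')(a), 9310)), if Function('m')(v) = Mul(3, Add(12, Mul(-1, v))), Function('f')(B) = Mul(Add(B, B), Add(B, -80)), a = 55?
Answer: 674500527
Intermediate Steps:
Function('f')(B) = Mul(2, B, Add(-80, B)) (Function('f')(B) = Mul(Mul(2, B), Add(-80, B)) = Mul(2, B, Add(-80, B)))
Function('m')(v) = Add(36, Mul(-3, v))
Mul(Add(Function('f')(-181), -21015), Add(Function('m')(a), 9310)) = Mul(Add(Mul(2, -181, Add(-80, -181)), -21015), Add(Add(36, Mul(-3, 55)), 9310)) = Mul(Add(Mul(2, -181, -261), -21015), Add(Add(36, -165), 9310)) = Mul(Add(94482, -21015), Add(-129, 9310)) = Mul(73467, 9181) = 674500527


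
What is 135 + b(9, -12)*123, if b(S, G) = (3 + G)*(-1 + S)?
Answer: -8721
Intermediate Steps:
b(S, G) = (-1 + S)*(3 + G)
135 + b(9, -12)*123 = 135 + (-3 - 1*(-12) + 3*9 - 12*9)*123 = 135 + (-3 + 12 + 27 - 108)*123 = 135 - 72*123 = 135 - 8856 = -8721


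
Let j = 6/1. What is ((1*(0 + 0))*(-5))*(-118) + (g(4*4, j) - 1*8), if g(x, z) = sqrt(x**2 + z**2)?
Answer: -8 + 2*sqrt(73) ≈ 9.0880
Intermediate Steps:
j = 6 (j = 6*1 = 6)
((1*(0 + 0))*(-5))*(-118) + (g(4*4, j) - 1*8) = ((1*(0 + 0))*(-5))*(-118) + (sqrt((4*4)**2 + 6**2) - 1*8) = ((1*0)*(-5))*(-118) + (sqrt(16**2 + 36) - 8) = (0*(-5))*(-118) + (sqrt(256 + 36) - 8) = 0*(-118) + (sqrt(292) - 8) = 0 + (2*sqrt(73) - 8) = 0 + (-8 + 2*sqrt(73)) = -8 + 2*sqrt(73)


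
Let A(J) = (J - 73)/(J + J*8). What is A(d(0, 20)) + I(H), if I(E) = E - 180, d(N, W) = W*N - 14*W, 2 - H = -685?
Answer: 1277993/2520 ≈ 507.14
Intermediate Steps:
H = 687 (H = 2 - 1*(-685) = 2 + 685 = 687)
d(N, W) = -14*W + N*W (d(N, W) = N*W - 14*W = -14*W + N*W)
A(J) = (-73 + J)/(9*J) (A(J) = (-73 + J)/(J + 8*J) = (-73 + J)/((9*J)) = (-73 + J)*(1/(9*J)) = (-73 + J)/(9*J))
I(E) = -180 + E
A(d(0, 20)) + I(H) = (-73 + 20*(-14 + 0))/(9*((20*(-14 + 0)))) + (-180 + 687) = (-73 + 20*(-14))/(9*((20*(-14)))) + 507 = (⅑)*(-73 - 280)/(-280) + 507 = (⅑)*(-1/280)*(-353) + 507 = 353/2520 + 507 = 1277993/2520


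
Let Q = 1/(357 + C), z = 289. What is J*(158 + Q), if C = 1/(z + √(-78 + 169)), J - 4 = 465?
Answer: 787961018123265/10633276417 + 469*√91/10633276417 ≈ 74103.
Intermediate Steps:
J = 469 (J = 4 + 465 = 469)
C = 1/(289 + √91) (C = 1/(289 + √(-78 + 169)) = 1/(289 + √91) ≈ 0.0033496)
Q = 1/(29784799/83430 - √91/83430) (Q = 1/(357 + (289/83430 - √91/83430)) = 1/(29784799/83430 - √91/83430) ≈ 0.0028011)
J*(158 + Q) = 469*(158 + (29784799/10633276417 + √91/10633276417)) = 469*(1680087458685/10633276417 + √91/10633276417) = 787961018123265/10633276417 + 469*√91/10633276417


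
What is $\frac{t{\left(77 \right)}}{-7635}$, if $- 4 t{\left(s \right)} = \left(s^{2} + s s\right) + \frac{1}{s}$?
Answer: $\frac{913067}{2351580} \approx 0.38828$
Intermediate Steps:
$t{\left(s \right)} = - \frac{s^{2}}{2} - \frac{1}{4 s}$ ($t{\left(s \right)} = - \frac{\left(s^{2} + s s\right) + \frac{1}{s}}{4} = - \frac{\left(s^{2} + s^{2}\right) + \frac{1}{s}}{4} = - \frac{2 s^{2} + \frac{1}{s}}{4} = - \frac{\frac{1}{s} + 2 s^{2}}{4} = - \frac{s^{2}}{2} - \frac{1}{4 s}$)
$\frac{t{\left(77 \right)}}{-7635} = \frac{\frac{1}{4} \cdot \frac{1}{77} \left(-1 - 2 \cdot 77^{3}\right)}{-7635} = \frac{1}{4} \cdot \frac{1}{77} \left(-1 - 913066\right) \left(- \frac{1}{7635}\right) = \frac{1}{4} \cdot \frac{1}{77} \left(-913067\right) \left(- \frac{1}{7635}\right) = \left(- \frac{913067}{308}\right) \left(- \frac{1}{7635}\right) = \frac{913067}{2351580}$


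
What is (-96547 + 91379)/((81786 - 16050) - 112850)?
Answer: 2584/23557 ≈ 0.10969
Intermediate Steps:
(-96547 + 91379)/((81786 - 16050) - 112850) = -5168/(65736 - 112850) = -5168/(-47114) = -5168*(-1/47114) = 2584/23557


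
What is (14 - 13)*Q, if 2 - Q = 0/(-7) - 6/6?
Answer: 3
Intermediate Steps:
Q = 3 (Q = 2 - (0/(-7) - 6/6) = 2 - (0*(-1/7) - 6*1/6) = 2 - (0 - 1) = 2 - 1*(-1) = 2 + 1 = 3)
(14 - 13)*Q = (14 - 13)*3 = 1*3 = 3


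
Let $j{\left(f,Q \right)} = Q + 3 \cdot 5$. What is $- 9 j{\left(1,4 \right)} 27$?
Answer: $-4617$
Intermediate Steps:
$j{\left(f,Q \right)} = 15 + Q$ ($j{\left(f,Q \right)} = Q + 15 = 15 + Q$)
$- 9 j{\left(1,4 \right)} 27 = - 9 \left(15 + 4\right) 27 = \left(-9\right) 19 \cdot 27 = \left(-171\right) 27 = -4617$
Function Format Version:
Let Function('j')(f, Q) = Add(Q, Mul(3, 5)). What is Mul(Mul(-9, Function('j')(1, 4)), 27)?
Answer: -4617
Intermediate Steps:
Function('j')(f, Q) = Add(15, Q) (Function('j')(f, Q) = Add(Q, 15) = Add(15, Q))
Mul(Mul(-9, Function('j')(1, 4)), 27) = Mul(Mul(-9, Add(15, 4)), 27) = Mul(Mul(-9, 19), 27) = Mul(-171, 27) = -4617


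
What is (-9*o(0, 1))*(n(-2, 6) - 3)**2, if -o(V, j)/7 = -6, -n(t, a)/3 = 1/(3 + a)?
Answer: -4200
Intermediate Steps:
n(t, a) = -3/(3 + a)
o(V, j) = 42 (o(V, j) = -7*(-6) = 42)
(-9*o(0, 1))*(n(-2, 6) - 3)**2 = (-9*42)*(-3/(3 + 6) - 3)**2 = -378*(-3/9 - 3)**2 = -378*(-3*1/9 - 3)**2 = -378*(-1/3 - 3)**2 = -378*(-10/3)**2 = -378*100/9 = -4200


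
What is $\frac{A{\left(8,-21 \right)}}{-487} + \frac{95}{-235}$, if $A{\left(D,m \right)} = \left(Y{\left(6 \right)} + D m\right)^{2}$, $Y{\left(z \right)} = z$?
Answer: $- \frac{1242721}{22889} \approx -54.293$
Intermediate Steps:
$A{\left(D,m \right)} = \left(6 + D m\right)^{2}$
$\frac{A{\left(8,-21 \right)}}{-487} + \frac{95}{-235} = \frac{\left(6 + 8 \left(-21\right)\right)^{2}}{-487} + \frac{95}{-235} = \left(6 - 168\right)^{2} \left(- \frac{1}{487}\right) + 95 \left(- \frac{1}{235}\right) = \left(-162\right)^{2} \left(- \frac{1}{487}\right) - \frac{19}{47} = 26244 \left(- \frac{1}{487}\right) - \frac{19}{47} = - \frac{26244}{487} - \frac{19}{47} = - \frac{1242721}{22889}$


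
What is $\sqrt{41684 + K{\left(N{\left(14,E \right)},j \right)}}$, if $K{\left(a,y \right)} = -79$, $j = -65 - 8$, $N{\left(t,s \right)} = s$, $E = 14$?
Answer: $\sqrt{41605} \approx 203.97$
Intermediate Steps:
$j = -73$ ($j = -65 - 8 = -73$)
$\sqrt{41684 + K{\left(N{\left(14,E \right)},j \right)}} = \sqrt{41684 - 79} = \sqrt{41605}$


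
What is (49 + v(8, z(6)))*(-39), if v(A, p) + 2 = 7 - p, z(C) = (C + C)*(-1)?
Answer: -2574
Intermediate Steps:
z(C) = -2*C (z(C) = (2*C)*(-1) = -2*C)
v(A, p) = 5 - p (v(A, p) = -2 + (7 - p) = 5 - p)
(49 + v(8, z(6)))*(-39) = (49 + (5 - (-2)*6))*(-39) = (49 + (5 - 1*(-12)))*(-39) = (49 + (5 + 12))*(-39) = (49 + 17)*(-39) = 66*(-39) = -2574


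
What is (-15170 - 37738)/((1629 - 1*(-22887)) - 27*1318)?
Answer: 8818/1845 ≈ 4.7794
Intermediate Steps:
(-15170 - 37738)/((1629 - 1*(-22887)) - 27*1318) = -52908/((1629 + 22887) - 35586) = -52908/(24516 - 35586) = -52908/(-11070) = -52908*(-1/11070) = 8818/1845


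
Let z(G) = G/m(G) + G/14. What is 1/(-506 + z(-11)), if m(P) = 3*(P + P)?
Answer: -21/10639 ≈ -0.0019739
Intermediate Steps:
m(P) = 6*P (m(P) = 3*(2*P) = 6*P)
z(G) = ⅙ + G/14 (z(G) = G/((6*G)) + G/14 = G*(1/(6*G)) + G*(1/14) = ⅙ + G/14)
1/(-506 + z(-11)) = 1/(-506 + (⅙ + (1/14)*(-11))) = 1/(-506 + (⅙ - 11/14)) = 1/(-506 - 13/21) = 1/(-10639/21) = -21/10639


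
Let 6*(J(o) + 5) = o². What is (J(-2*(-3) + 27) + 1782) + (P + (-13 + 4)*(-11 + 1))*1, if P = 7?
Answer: 4111/2 ≈ 2055.5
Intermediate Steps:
J(o) = -5 + o²/6
(J(-2*(-3) + 27) + 1782) + (P + (-13 + 4)*(-11 + 1))*1 = ((-5 + (-2*(-3) + 27)²/6) + 1782) + (7 + (-13 + 4)*(-11 + 1))*1 = ((-5 + (6 + 27)²/6) + 1782) + (7 - 9*(-10))*1 = ((-5 + (⅙)*33²) + 1782) + (7 + 90)*1 = ((-5 + (⅙)*1089) + 1782) + 97*1 = ((-5 + 363/2) + 1782) + 97 = (353/2 + 1782) + 97 = 3917/2 + 97 = 4111/2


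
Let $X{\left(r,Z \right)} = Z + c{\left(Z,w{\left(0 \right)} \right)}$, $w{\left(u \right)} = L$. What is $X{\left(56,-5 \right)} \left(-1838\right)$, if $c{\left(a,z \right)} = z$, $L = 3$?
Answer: $3676$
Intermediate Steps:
$w{\left(u \right)} = 3$
$X{\left(r,Z \right)} = 3 + Z$ ($X{\left(r,Z \right)} = Z + 3 = 3 + Z$)
$X{\left(56,-5 \right)} \left(-1838\right) = \left(3 - 5\right) \left(-1838\right) = \left(-2\right) \left(-1838\right) = 3676$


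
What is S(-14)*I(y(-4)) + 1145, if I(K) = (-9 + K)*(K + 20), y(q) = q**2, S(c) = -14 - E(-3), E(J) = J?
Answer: -1627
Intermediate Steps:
S(c) = -11 (S(c) = -14 - 1*(-3) = -14 + 3 = -11)
I(K) = (-9 + K)*(20 + K)
S(-14)*I(y(-4)) + 1145 = -11*(-180 + ((-4)**2)**2 + 11*(-4)**2) + 1145 = -11*(-180 + 16**2 + 11*16) + 1145 = -11*(-180 + 256 + 176) + 1145 = -11*252 + 1145 = -2772 + 1145 = -1627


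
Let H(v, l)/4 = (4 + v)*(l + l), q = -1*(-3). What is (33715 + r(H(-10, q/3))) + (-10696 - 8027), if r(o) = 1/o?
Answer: 719615/48 ≈ 14992.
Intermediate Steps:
q = 3
H(v, l) = 8*l*(4 + v) (H(v, l) = 4*((4 + v)*(l + l)) = 4*((4 + v)*(2*l)) = 4*(2*l*(4 + v)) = 8*l*(4 + v))
(33715 + r(H(-10, q/3))) + (-10696 - 8027) = (33715 + 1/(8*(3/3)*(4 - 10))) + (-10696 - 8027) = (33715 + 1/(8*(3*(⅓))*(-6))) - 18723 = (33715 + 1/(8*1*(-6))) - 18723 = (33715 + 1/(-48)) - 18723 = (33715 - 1/48) - 18723 = 1618319/48 - 18723 = 719615/48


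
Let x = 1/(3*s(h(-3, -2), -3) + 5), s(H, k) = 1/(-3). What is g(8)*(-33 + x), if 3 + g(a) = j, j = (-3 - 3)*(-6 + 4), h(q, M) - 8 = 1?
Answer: -1179/4 ≈ -294.75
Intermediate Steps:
h(q, M) = 9 (h(q, M) = 8 + 1 = 9)
s(H, k) = -⅓ (s(H, k) = 1*(-⅓) = -⅓)
j = 12 (j = -6*(-2) = 12)
g(a) = 9 (g(a) = -3 + 12 = 9)
x = ¼ (x = 1/(3*(-⅓) + 5) = 1/(-1 + 5) = 1/4 = ¼ ≈ 0.25000)
g(8)*(-33 + x) = 9*(-33 + ¼) = 9*(-131/4) = -1179/4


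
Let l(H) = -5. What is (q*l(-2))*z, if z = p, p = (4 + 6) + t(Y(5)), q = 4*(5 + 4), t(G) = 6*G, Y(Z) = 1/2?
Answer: -2340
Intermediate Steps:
Y(Z) = ½
q = 36 (q = 4*9 = 36)
p = 13 (p = (4 + 6) + 6*(½) = 10 + 3 = 13)
z = 13
(q*l(-2))*z = (36*(-5))*13 = -180*13 = -2340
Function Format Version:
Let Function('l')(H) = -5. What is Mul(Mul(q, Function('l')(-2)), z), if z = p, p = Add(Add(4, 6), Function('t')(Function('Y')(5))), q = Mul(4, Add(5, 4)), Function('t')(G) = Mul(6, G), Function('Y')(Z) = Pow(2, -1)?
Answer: -2340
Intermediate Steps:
Function('Y')(Z) = Rational(1, 2)
q = 36 (q = Mul(4, 9) = 36)
p = 13 (p = Add(Add(4, 6), Mul(6, Rational(1, 2))) = Add(10, 3) = 13)
z = 13
Mul(Mul(q, Function('l')(-2)), z) = Mul(Mul(36, -5), 13) = Mul(-180, 13) = -2340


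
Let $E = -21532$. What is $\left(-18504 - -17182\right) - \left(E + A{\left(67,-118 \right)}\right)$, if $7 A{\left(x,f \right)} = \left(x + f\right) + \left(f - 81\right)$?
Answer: $\frac{141720}{7} \approx 20246.0$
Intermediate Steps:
$A{\left(x,f \right)} = - \frac{81}{7} + \frac{x}{7} + \frac{2 f}{7}$ ($A{\left(x,f \right)} = \frac{\left(x + f\right) + \left(f - 81\right)}{7} = \frac{\left(f + x\right) + \left(-81 + f\right)}{7} = \frac{-81 + x + 2 f}{7} = - \frac{81}{7} + \frac{x}{7} + \frac{2 f}{7}$)
$\left(-18504 - -17182\right) - \left(E + A{\left(67,-118 \right)}\right) = \left(-18504 - -17182\right) - \left(-21532 + \left(- \frac{81}{7} + \frac{1}{7} \cdot 67 + \frac{2}{7} \left(-118\right)\right)\right) = \left(-18504 + 17182\right) - \left(-21532 - \frac{250}{7}\right) = -1322 - \left(-21532 - \frac{250}{7}\right) = -1322 - - \frac{150974}{7} = -1322 + \frac{150974}{7} = \frac{141720}{7}$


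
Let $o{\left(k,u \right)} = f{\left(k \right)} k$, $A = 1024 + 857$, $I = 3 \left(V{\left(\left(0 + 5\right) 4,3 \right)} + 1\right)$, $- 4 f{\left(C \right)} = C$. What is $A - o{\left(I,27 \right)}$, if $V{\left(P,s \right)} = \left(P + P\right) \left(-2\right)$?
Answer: $\frac{63693}{4} \approx 15923.0$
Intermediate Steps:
$V{\left(P,s \right)} = - 4 P$ ($V{\left(P,s \right)} = 2 P \left(-2\right) = - 4 P$)
$f{\left(C \right)} = - \frac{C}{4}$
$I = -237$ ($I = 3 \left(- 4 \left(0 + 5\right) 4 + 1\right) = 3 \left(- 4 \cdot 5 \cdot 4 + 1\right) = 3 \left(\left(-4\right) 20 + 1\right) = 3 \left(-80 + 1\right) = 3 \left(-79\right) = -237$)
$A = 1881$
$o{\left(k,u \right)} = - \frac{k^{2}}{4}$ ($o{\left(k,u \right)} = - \frac{k}{4} k = - \frac{k^{2}}{4}$)
$A - o{\left(I,27 \right)} = 1881 - - \frac{\left(-237\right)^{2}}{4} = 1881 - \left(- \frac{1}{4}\right) 56169 = 1881 - - \frac{56169}{4} = 1881 + \frac{56169}{4} = \frac{63693}{4}$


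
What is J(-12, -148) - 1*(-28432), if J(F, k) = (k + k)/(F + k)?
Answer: 568677/20 ≈ 28434.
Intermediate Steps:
J(F, k) = 2*k/(F + k) (J(F, k) = (2*k)/(F + k) = 2*k/(F + k))
J(-12, -148) - 1*(-28432) = 2*(-148)/(-12 - 148) - 1*(-28432) = 2*(-148)/(-160) + 28432 = 2*(-148)*(-1/160) + 28432 = 37/20 + 28432 = 568677/20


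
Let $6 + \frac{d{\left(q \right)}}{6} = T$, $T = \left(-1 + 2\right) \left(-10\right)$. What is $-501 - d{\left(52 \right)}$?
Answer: $-405$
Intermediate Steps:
$T = -10$ ($T = 1 \left(-10\right) = -10$)
$d{\left(q \right)} = -96$ ($d{\left(q \right)} = -36 + 6 \left(-10\right) = -36 - 60 = -96$)
$-501 - d{\left(52 \right)} = -501 - -96 = -501 + 96 = -405$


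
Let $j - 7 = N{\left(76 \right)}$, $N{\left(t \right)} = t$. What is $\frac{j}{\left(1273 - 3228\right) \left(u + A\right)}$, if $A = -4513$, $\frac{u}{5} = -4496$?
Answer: $\frac{83}{52771315} \approx 1.5728 \cdot 10^{-6}$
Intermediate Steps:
$u = -22480$ ($u = 5 \left(-4496\right) = -22480$)
$j = 83$ ($j = 7 + 76 = 83$)
$\frac{j}{\left(1273 - 3228\right) \left(u + A\right)} = \frac{83}{\left(1273 - 3228\right) \left(-22480 - 4513\right)} = \frac{83}{\left(-1955\right) \left(-26993\right)} = \frac{83}{52771315}$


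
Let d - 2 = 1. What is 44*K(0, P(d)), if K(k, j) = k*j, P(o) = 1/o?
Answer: 0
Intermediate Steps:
d = 3 (d = 2 + 1 = 3)
P(o) = 1/o
K(k, j) = j*k
44*K(0, P(d)) = 44*(0/3) = 44*((⅓)*0) = 44*0 = 0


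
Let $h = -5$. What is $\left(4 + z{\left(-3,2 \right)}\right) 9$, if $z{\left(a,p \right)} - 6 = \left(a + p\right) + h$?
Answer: $36$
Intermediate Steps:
$z{\left(a,p \right)} = 1 + a + p$ ($z{\left(a,p \right)} = 6 - \left(5 - a - p\right) = 6 + \left(-5 + a + p\right) = 1 + a + p$)
$\left(4 + z{\left(-3,2 \right)}\right) 9 = \left(4 + \left(1 - 3 + 2\right)\right) 9 = \left(4 + 0\right) 9 = 4 \cdot 9 = 36$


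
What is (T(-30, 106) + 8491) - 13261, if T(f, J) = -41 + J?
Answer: -4705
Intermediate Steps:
(T(-30, 106) + 8491) - 13261 = ((-41 + 106) + 8491) - 13261 = (65 + 8491) - 13261 = 8556 - 13261 = -4705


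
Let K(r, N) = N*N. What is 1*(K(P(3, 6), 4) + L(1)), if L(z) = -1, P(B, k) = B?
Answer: 15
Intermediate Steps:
K(r, N) = N**2
1*(K(P(3, 6), 4) + L(1)) = 1*(4**2 - 1) = 1*(16 - 1) = 1*15 = 15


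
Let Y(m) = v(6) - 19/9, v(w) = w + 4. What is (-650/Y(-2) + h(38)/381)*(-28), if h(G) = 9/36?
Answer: 62407303/27051 ≈ 2307.0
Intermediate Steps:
h(G) = ¼ (h(G) = 9*(1/36) = ¼)
v(w) = 4 + w
Y(m) = 71/9 (Y(m) = (4 + 6) - 19/9 = 10 - 19/9 = 71/9)
(-650/Y(-2) + h(38)/381)*(-28) = (-650/71/9 + (¼)/381)*(-28) = (-650*9/71 + (¼)*(1/381))*(-28) = (-5850/71 + 1/1524)*(-28) = -8915329/108204*(-28) = 62407303/27051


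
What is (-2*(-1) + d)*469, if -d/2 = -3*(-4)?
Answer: -10318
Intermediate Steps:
d = -24 (d = -(-6)*(-4) = -2*12 = -24)
(-2*(-1) + d)*469 = (-2*(-1) - 24)*469 = (2 - 24)*469 = -22*469 = -10318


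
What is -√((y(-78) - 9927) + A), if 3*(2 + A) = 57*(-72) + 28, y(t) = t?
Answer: -I*√102291/3 ≈ -106.61*I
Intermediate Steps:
A = -4082/3 (A = -2 + (57*(-72) + 28)/3 = -2 + (-4104 + 28)/3 = -2 + (⅓)*(-4076) = -2 - 4076/3 = -4082/3 ≈ -1360.7)
-√((y(-78) - 9927) + A) = -√((-78 - 9927) - 4082/3) = -√(-10005 - 4082/3) = -√(-34097/3) = -I*√102291/3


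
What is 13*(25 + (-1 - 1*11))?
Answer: 169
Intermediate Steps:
13*(25 + (-1 - 1*11)) = 13*(25 + (-1 - 11)) = 13*(25 - 12) = 13*13 = 169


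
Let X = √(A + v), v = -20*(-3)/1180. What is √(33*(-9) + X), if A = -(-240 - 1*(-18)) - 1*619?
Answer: √(-1033857 + 118*I*√345445)/59 ≈ 0.57772 + 17.243*I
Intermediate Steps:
v = 3/59 (v = 60*(1/1180) = 3/59 ≈ 0.050847)
A = -397 (A = -(-240 + 18) - 619 = -1*(-222) - 619 = 222 - 619 = -397)
X = 2*I*√345445/59 (X = √(-397 + 3/59) = √(-23420/59) = 2*I*√345445/59 ≈ 19.924*I)
√(33*(-9) + X) = √(33*(-9) + 2*I*√345445/59) = √(-297 + 2*I*√345445/59)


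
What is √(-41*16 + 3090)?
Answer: √2434 ≈ 49.336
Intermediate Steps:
√(-41*16 + 3090) = √(-656 + 3090) = √2434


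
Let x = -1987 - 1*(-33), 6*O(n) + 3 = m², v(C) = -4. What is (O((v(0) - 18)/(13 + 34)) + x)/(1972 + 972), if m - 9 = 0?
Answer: -1941/2944 ≈ -0.65931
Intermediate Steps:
m = 9 (m = 9 + 0 = 9)
O(n) = 13 (O(n) = -½ + (⅙)*9² = -½ + (⅙)*81 = -½ + 27/2 = 13)
x = -1954 (x = -1987 + 33 = -1954)
(O((v(0) - 18)/(13 + 34)) + x)/(1972 + 972) = (13 - 1954)/(1972 + 972) = -1941/2944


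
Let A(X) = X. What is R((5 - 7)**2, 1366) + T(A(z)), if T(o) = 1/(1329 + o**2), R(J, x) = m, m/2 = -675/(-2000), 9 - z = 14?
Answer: 18299/27080 ≈ 0.67574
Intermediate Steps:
z = -5 (z = 9 - 1*14 = 9 - 14 = -5)
m = 27/40 (m = 2*(-675/(-2000)) = 2*(-675*(-1/2000)) = 2*(27/80) = 27/40 ≈ 0.67500)
R(J, x) = 27/40
R((5 - 7)**2, 1366) + T(A(z)) = 27/40 + 1/(1329 + (-5)**2) = 27/40 + 1/(1329 + 25) = 27/40 + 1/1354 = 18299/27080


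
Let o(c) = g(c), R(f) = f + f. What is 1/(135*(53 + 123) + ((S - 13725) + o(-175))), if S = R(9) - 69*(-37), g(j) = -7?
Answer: 1/12599 ≈ 7.9371e-5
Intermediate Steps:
R(f) = 2*f
o(c) = -7
S = 2571 (S = 2*9 - 69*(-37) = 18 + 2553 = 2571)
1/(135*(53 + 123) + ((S - 13725) + o(-175))) = 1/(135*(53 + 123) + ((2571 - 13725) - 7)) = 1/(135*176 + (-11154 - 7)) = 1/(23760 - 11161) = 1/12599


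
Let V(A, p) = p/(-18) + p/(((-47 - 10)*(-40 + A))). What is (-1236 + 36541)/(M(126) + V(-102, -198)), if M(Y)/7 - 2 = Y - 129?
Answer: 47626445/5363 ≈ 8880.6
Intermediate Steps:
M(Y) = -889 + 7*Y (M(Y) = 14 + 7*(Y - 129) = 14 + 7*(-129 + Y) = 14 + (-903 + 7*Y) = -889 + 7*Y)
V(A, p) = -p/18 + p/(2280 - 57*A) (V(A, p) = p*(-1/18) + p/((-57*(-40 + A))) = -p/18 + p/(2280 - 57*A))
(-1236 + 36541)/(M(126) + V(-102, -198)) = (-1236 + 36541)/((-889 + 7*126) + (1/342)*(-198)*(754 - 19*(-102))/(-40 - 102)) = 35305/((-889 + 882) + (1/342)*(-198)*(754 + 1938)/(-142)) = 35305/(-7 + (1/342)*(-198)*(-1/142)*2692) = 35305/(-7 + 14806/1349) = 35305/(5363/1349) = 35305*(1349/5363) = 47626445/5363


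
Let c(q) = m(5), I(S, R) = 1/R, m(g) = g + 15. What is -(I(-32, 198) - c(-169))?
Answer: 3959/198 ≈ 19.995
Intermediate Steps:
m(g) = 15 + g
c(q) = 20 (c(q) = 15 + 5 = 20)
-(I(-32, 198) - c(-169)) = -(1/198 - 1*20) = -(1/198 - 20) = -1*(-3959/198) = 3959/198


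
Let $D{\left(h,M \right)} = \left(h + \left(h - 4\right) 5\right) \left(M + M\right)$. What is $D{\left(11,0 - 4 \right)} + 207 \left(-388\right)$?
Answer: $-80684$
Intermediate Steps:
$D{\left(h,M \right)} = 2 M \left(-20 + 6 h\right)$ ($D{\left(h,M \right)} = \left(h + \left(-4 + h\right) 5\right) 2 M = \left(h + \left(-20 + 5 h\right)\right) 2 M = \left(-20 + 6 h\right) 2 M = 2 M \left(-20 + 6 h\right)$)
$D{\left(11,0 - 4 \right)} + 207 \left(-388\right) = 4 \left(0 - 4\right) \left(-10 + 3 \cdot 11\right) + 207 \left(-388\right) = 4 \left(-4\right) \left(-10 + 33\right) - 80316 = 4 \left(-4\right) 23 - 80316 = -368 - 80316 = -80684$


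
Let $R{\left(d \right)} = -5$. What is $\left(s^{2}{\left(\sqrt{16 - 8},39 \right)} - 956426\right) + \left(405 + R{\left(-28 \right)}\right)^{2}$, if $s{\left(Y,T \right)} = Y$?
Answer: $-796418$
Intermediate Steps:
$\left(s^{2}{\left(\sqrt{16 - 8},39 \right)} - 956426\right) + \left(405 + R{\left(-28 \right)}\right)^{2} = \left(\left(\sqrt{16 - 8}\right)^{2} - 956426\right) + \left(405 - 5\right)^{2} = \left(\left(\sqrt{8}\right)^{2} - 956426\right) + 400^{2} = \left(\left(2 \sqrt{2}\right)^{2} - 956426\right) + 160000 = \left(8 - 956426\right) + 160000 = -956418 + 160000 = -796418$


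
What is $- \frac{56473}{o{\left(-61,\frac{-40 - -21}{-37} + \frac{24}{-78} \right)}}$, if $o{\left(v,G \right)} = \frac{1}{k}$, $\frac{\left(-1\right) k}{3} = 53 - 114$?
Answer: $-10334559$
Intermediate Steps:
$k = 183$ ($k = - 3 \left(53 - 114\right) = \left(-3\right) \left(-61\right) = 183$)
$o{\left(v,G \right)} = \frac{1}{183}$
$- \frac{56473}{o{\left(-61,\frac{-40 - -21}{-37} + \frac{24}{-78} \right)}} = - 56473 \frac{1}{\frac{1}{183}} = \left(-56473\right) 183 = -10334559$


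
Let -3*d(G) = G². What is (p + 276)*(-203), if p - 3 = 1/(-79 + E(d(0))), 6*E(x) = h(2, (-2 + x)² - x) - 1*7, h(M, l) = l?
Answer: -9004877/159 ≈ -56634.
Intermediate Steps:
d(G) = -G²/3
E(x) = -7/6 - x/6 + (-2 + x)²/6 (E(x) = (((-2 + x)² - x) - 1*7)/6 = (((-2 + x)² - x) - 7)/6 = (-7 + (-2 + x)² - x)/6 = -7/6 - x/6 + (-2 + x)²/6)
p = 475/159 (p = 3 + 1/(-79 + (-7/6 - (-1)*0²/18 + (-2 - ⅓*0²)²/6)) = 3 + 1/(-79 + (-7/6 - (-1)*0/18 + (-2 - ⅓*0)²/6)) = 3 + 1/(-79 + (-7/6 - ⅙*0 + (-2 + 0)²/6)) = 3 + 1/(-79 + (-7/6 + 0 + (⅙)*(-2)²)) = 3 + 1/(-79 + (-7/6 + 0 + (⅙)*4)) = 3 + 1/(-79 + (-7/6 + 0 + ⅔)) = 3 + 1/(-79 - ½) = 3 + 1/(-159/2) = 3 - 2/159 = 475/159 ≈ 2.9874)
(p + 276)*(-203) = (475/159 + 276)*(-203) = (44359/159)*(-203) = -9004877/159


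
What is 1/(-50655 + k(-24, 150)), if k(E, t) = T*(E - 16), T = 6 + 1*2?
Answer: -1/50975 ≈ -1.9617e-5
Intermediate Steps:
T = 8 (T = 6 + 2 = 8)
k(E, t) = -128 + 8*E (k(E, t) = 8*(E - 16) = 8*(-16 + E) = -128 + 8*E)
1/(-50655 + k(-24, 150)) = 1/(-50655 + (-128 + 8*(-24))) = 1/(-50655 + (-128 - 192)) = 1/(-50655 - 320) = 1/(-50975) = -1/50975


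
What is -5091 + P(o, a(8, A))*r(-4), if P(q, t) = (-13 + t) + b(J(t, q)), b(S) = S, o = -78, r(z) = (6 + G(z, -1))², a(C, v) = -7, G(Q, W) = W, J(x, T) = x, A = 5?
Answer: -5766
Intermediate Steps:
r(z) = 25 (r(z) = (6 - 1)² = 5² = 25)
P(q, t) = -13 + 2*t (P(q, t) = (-13 + t) + t = -13 + 2*t)
-5091 + P(o, a(8, A))*r(-4) = -5091 + (-13 + 2*(-7))*25 = -5091 + (-13 - 14)*25 = -5091 - 27*25 = -5091 - 675 = -5766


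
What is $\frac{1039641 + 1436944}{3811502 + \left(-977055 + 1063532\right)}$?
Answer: $\frac{2476585}{3897979} \approx 0.63535$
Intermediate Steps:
$\frac{1039641 + 1436944}{3811502 + \left(-977055 + 1063532\right)} = \frac{2476585}{3811502 + 86477} = \frac{2476585}{3897979}$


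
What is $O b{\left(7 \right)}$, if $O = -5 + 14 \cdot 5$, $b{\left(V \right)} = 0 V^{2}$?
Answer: $0$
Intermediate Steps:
$b{\left(V \right)} = 0$
$O = 65$ ($O = -5 + 70 = 65$)
$O b{\left(7 \right)} = 65 \cdot 0 = 0$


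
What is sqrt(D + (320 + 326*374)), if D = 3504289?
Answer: sqrt(3626533) ≈ 1904.3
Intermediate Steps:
sqrt(D + (320 + 326*374)) = sqrt(3504289 + (320 + 326*374)) = sqrt(3504289 + (320 + 121924)) = sqrt(3504289 + 122244) = sqrt(3626533)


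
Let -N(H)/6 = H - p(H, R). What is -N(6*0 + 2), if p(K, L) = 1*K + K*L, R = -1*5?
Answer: 60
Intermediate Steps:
R = -5
p(K, L) = K + K*L
N(H) = -30*H (N(H) = -6*(H - H*(1 - 5)) = -6*(H - H*(-4)) = -6*(H - (-4)*H) = -6*(H + 4*H) = -30*H)
-N(6*0 + 2) = -(-30)*(6*0 + 2) = -(-30)*(0 + 2) = -(-30)*2 = -1*(-60) = 60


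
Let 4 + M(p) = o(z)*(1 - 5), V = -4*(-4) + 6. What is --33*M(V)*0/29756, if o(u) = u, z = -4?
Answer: 0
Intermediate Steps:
V = 22 (V = 16 + 6 = 22)
M(p) = 12 (M(p) = -4 - 4*(1 - 5) = -4 - 4*(-4) = -4 + 16 = 12)
--33*M(V)*0/29756 = --33*12*0/29756 = -(-396*0)/29756 = -0/29756 = -1*0 = 0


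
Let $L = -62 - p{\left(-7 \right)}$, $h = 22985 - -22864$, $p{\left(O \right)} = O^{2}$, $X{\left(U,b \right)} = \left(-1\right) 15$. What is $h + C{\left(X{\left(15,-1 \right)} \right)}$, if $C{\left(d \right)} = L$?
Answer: $45738$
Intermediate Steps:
$X{\left(U,b \right)} = -15$
$h = 45849$ ($h = 22985 + 22864 = 45849$)
$L = -111$ ($L = -62 - \left(-7\right)^{2} = -62 - 49 = -111$)
$C{\left(d \right)} = -111$
$h + C{\left(X{\left(15,-1 \right)} \right)} = 45849 - 111 = 45738$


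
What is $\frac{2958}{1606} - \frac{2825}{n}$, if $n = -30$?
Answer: $\frac{462569}{4818} \approx 96.009$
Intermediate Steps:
$\frac{2958}{1606} - \frac{2825}{n} = \frac{2958}{1606} - \frac{2825}{-30} = 2958 \cdot \frac{1}{1606} - - \frac{565}{6} = \frac{1479}{803} + \frac{565}{6} = \frac{462569}{4818}$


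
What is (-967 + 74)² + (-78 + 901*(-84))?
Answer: 721687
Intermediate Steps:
(-967 + 74)² + (-78 + 901*(-84)) = (-893)² + (-78 - 75684) = 797449 - 75762 = 721687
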